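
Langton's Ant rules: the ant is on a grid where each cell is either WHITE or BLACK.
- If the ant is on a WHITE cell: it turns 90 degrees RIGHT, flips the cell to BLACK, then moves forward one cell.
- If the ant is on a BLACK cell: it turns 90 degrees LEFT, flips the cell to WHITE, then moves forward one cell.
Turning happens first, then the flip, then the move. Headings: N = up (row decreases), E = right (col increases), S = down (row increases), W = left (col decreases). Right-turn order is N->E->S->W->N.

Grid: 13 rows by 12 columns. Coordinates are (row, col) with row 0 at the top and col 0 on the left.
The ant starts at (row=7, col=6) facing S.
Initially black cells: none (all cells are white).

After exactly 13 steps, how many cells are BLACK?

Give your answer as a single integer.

Step 1: on WHITE (7,6): turn R to W, flip to black, move to (7,5). |black|=1
Step 2: on WHITE (7,5): turn R to N, flip to black, move to (6,5). |black|=2
Step 3: on WHITE (6,5): turn R to E, flip to black, move to (6,6). |black|=3
Step 4: on WHITE (6,6): turn R to S, flip to black, move to (7,6). |black|=4
Step 5: on BLACK (7,6): turn L to E, flip to white, move to (7,7). |black|=3
Step 6: on WHITE (7,7): turn R to S, flip to black, move to (8,7). |black|=4
Step 7: on WHITE (8,7): turn R to W, flip to black, move to (8,6). |black|=5
Step 8: on WHITE (8,6): turn R to N, flip to black, move to (7,6). |black|=6
Step 9: on WHITE (7,6): turn R to E, flip to black, move to (7,7). |black|=7
Step 10: on BLACK (7,7): turn L to N, flip to white, move to (6,7). |black|=6
Step 11: on WHITE (6,7): turn R to E, flip to black, move to (6,8). |black|=7
Step 12: on WHITE (6,8): turn R to S, flip to black, move to (7,8). |black|=8
Step 13: on WHITE (7,8): turn R to W, flip to black, move to (7,7). |black|=9

Answer: 9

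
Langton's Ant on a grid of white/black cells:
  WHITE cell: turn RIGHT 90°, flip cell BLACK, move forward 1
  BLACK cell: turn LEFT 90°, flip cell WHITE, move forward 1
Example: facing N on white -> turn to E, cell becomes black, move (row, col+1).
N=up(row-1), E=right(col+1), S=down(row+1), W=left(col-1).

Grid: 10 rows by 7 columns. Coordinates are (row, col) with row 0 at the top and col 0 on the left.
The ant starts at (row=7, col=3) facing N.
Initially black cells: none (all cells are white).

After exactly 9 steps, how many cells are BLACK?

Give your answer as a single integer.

Answer: 7

Derivation:
Step 1: on WHITE (7,3): turn R to E, flip to black, move to (7,4). |black|=1
Step 2: on WHITE (7,4): turn R to S, flip to black, move to (8,4). |black|=2
Step 3: on WHITE (8,4): turn R to W, flip to black, move to (8,3). |black|=3
Step 4: on WHITE (8,3): turn R to N, flip to black, move to (7,3). |black|=4
Step 5: on BLACK (7,3): turn L to W, flip to white, move to (7,2). |black|=3
Step 6: on WHITE (7,2): turn R to N, flip to black, move to (6,2). |black|=4
Step 7: on WHITE (6,2): turn R to E, flip to black, move to (6,3). |black|=5
Step 8: on WHITE (6,3): turn R to S, flip to black, move to (7,3). |black|=6
Step 9: on WHITE (7,3): turn R to W, flip to black, move to (7,2). |black|=7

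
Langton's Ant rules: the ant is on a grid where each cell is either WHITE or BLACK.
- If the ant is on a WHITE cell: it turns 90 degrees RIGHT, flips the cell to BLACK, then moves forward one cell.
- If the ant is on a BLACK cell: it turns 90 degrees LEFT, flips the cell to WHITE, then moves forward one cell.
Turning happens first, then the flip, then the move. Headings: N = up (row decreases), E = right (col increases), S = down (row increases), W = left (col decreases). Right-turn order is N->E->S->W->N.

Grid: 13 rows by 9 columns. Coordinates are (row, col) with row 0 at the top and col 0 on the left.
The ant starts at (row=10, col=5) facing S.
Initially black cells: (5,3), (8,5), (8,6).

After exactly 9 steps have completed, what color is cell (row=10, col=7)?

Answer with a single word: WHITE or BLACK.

Answer: WHITE

Derivation:
Step 1: on WHITE (10,5): turn R to W, flip to black, move to (10,4). |black|=4
Step 2: on WHITE (10,4): turn R to N, flip to black, move to (9,4). |black|=5
Step 3: on WHITE (9,4): turn R to E, flip to black, move to (9,5). |black|=6
Step 4: on WHITE (9,5): turn R to S, flip to black, move to (10,5). |black|=7
Step 5: on BLACK (10,5): turn L to E, flip to white, move to (10,6). |black|=6
Step 6: on WHITE (10,6): turn R to S, flip to black, move to (11,6). |black|=7
Step 7: on WHITE (11,6): turn R to W, flip to black, move to (11,5). |black|=8
Step 8: on WHITE (11,5): turn R to N, flip to black, move to (10,5). |black|=9
Step 9: on WHITE (10,5): turn R to E, flip to black, move to (10,6). |black|=10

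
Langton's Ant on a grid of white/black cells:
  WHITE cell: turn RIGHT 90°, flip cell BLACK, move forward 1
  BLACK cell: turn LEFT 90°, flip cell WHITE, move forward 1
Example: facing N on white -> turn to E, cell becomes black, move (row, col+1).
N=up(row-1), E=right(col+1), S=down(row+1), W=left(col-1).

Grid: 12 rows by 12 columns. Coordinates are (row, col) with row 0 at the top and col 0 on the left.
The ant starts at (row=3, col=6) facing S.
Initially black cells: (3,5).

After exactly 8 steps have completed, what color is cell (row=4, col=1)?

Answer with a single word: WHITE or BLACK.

Step 1: on WHITE (3,6): turn R to W, flip to black, move to (3,5). |black|=2
Step 2: on BLACK (3,5): turn L to S, flip to white, move to (4,5). |black|=1
Step 3: on WHITE (4,5): turn R to W, flip to black, move to (4,4). |black|=2
Step 4: on WHITE (4,4): turn R to N, flip to black, move to (3,4). |black|=3
Step 5: on WHITE (3,4): turn R to E, flip to black, move to (3,5). |black|=4
Step 6: on WHITE (3,5): turn R to S, flip to black, move to (4,5). |black|=5
Step 7: on BLACK (4,5): turn L to E, flip to white, move to (4,6). |black|=4
Step 8: on WHITE (4,6): turn R to S, flip to black, move to (5,6). |black|=5

Answer: WHITE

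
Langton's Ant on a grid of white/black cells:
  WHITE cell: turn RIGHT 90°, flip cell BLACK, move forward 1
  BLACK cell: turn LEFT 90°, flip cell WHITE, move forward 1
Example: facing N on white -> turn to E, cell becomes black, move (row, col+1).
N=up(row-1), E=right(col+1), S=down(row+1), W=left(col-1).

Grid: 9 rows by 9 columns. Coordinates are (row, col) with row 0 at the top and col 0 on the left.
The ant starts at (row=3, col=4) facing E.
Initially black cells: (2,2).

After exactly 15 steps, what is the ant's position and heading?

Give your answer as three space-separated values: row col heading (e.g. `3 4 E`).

Answer: 3 3 S

Derivation:
Step 1: on WHITE (3,4): turn R to S, flip to black, move to (4,4). |black|=2
Step 2: on WHITE (4,4): turn R to W, flip to black, move to (4,3). |black|=3
Step 3: on WHITE (4,3): turn R to N, flip to black, move to (3,3). |black|=4
Step 4: on WHITE (3,3): turn R to E, flip to black, move to (3,4). |black|=5
Step 5: on BLACK (3,4): turn L to N, flip to white, move to (2,4). |black|=4
Step 6: on WHITE (2,4): turn R to E, flip to black, move to (2,5). |black|=5
Step 7: on WHITE (2,5): turn R to S, flip to black, move to (3,5). |black|=6
Step 8: on WHITE (3,5): turn R to W, flip to black, move to (3,4). |black|=7
Step 9: on WHITE (3,4): turn R to N, flip to black, move to (2,4). |black|=8
Step 10: on BLACK (2,4): turn L to W, flip to white, move to (2,3). |black|=7
Step 11: on WHITE (2,3): turn R to N, flip to black, move to (1,3). |black|=8
Step 12: on WHITE (1,3): turn R to E, flip to black, move to (1,4). |black|=9
Step 13: on WHITE (1,4): turn R to S, flip to black, move to (2,4). |black|=10
Step 14: on WHITE (2,4): turn R to W, flip to black, move to (2,3). |black|=11
Step 15: on BLACK (2,3): turn L to S, flip to white, move to (3,3). |black|=10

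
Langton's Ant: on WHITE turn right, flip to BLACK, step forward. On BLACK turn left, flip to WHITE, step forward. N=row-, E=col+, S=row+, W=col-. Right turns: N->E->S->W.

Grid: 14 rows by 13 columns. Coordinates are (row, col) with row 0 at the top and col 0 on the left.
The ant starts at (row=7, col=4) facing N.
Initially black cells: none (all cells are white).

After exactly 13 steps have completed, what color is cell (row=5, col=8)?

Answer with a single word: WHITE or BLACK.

Answer: WHITE

Derivation:
Step 1: on WHITE (7,4): turn R to E, flip to black, move to (7,5). |black|=1
Step 2: on WHITE (7,5): turn R to S, flip to black, move to (8,5). |black|=2
Step 3: on WHITE (8,5): turn R to W, flip to black, move to (8,4). |black|=3
Step 4: on WHITE (8,4): turn R to N, flip to black, move to (7,4). |black|=4
Step 5: on BLACK (7,4): turn L to W, flip to white, move to (7,3). |black|=3
Step 6: on WHITE (7,3): turn R to N, flip to black, move to (6,3). |black|=4
Step 7: on WHITE (6,3): turn R to E, flip to black, move to (6,4). |black|=5
Step 8: on WHITE (6,4): turn R to S, flip to black, move to (7,4). |black|=6
Step 9: on WHITE (7,4): turn R to W, flip to black, move to (7,3). |black|=7
Step 10: on BLACK (7,3): turn L to S, flip to white, move to (8,3). |black|=6
Step 11: on WHITE (8,3): turn R to W, flip to black, move to (8,2). |black|=7
Step 12: on WHITE (8,2): turn R to N, flip to black, move to (7,2). |black|=8
Step 13: on WHITE (7,2): turn R to E, flip to black, move to (7,3). |black|=9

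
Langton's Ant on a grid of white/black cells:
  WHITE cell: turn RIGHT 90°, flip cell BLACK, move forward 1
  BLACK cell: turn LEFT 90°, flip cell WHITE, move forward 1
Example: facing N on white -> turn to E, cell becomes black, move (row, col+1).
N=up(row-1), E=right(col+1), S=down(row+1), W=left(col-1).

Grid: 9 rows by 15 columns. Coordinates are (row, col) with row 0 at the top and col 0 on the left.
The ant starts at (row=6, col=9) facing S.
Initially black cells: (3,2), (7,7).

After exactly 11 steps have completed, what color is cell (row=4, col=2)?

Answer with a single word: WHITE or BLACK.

Step 1: on WHITE (6,9): turn R to W, flip to black, move to (6,8). |black|=3
Step 2: on WHITE (6,8): turn R to N, flip to black, move to (5,8). |black|=4
Step 3: on WHITE (5,8): turn R to E, flip to black, move to (5,9). |black|=5
Step 4: on WHITE (5,9): turn R to S, flip to black, move to (6,9). |black|=6
Step 5: on BLACK (6,9): turn L to E, flip to white, move to (6,10). |black|=5
Step 6: on WHITE (6,10): turn R to S, flip to black, move to (7,10). |black|=6
Step 7: on WHITE (7,10): turn R to W, flip to black, move to (7,9). |black|=7
Step 8: on WHITE (7,9): turn R to N, flip to black, move to (6,9). |black|=8
Step 9: on WHITE (6,9): turn R to E, flip to black, move to (6,10). |black|=9
Step 10: on BLACK (6,10): turn L to N, flip to white, move to (5,10). |black|=8
Step 11: on WHITE (5,10): turn R to E, flip to black, move to (5,11). |black|=9

Answer: WHITE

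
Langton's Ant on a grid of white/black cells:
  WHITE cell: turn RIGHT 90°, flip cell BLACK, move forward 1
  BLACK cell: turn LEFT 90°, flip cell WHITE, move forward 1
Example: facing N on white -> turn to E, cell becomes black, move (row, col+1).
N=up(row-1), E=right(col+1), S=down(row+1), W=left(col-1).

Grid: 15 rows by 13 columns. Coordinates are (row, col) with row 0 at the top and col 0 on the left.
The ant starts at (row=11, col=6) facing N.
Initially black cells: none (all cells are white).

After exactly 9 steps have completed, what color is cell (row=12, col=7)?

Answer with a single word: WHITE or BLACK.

Answer: BLACK

Derivation:
Step 1: on WHITE (11,6): turn R to E, flip to black, move to (11,7). |black|=1
Step 2: on WHITE (11,7): turn R to S, flip to black, move to (12,7). |black|=2
Step 3: on WHITE (12,7): turn R to W, flip to black, move to (12,6). |black|=3
Step 4: on WHITE (12,6): turn R to N, flip to black, move to (11,6). |black|=4
Step 5: on BLACK (11,6): turn L to W, flip to white, move to (11,5). |black|=3
Step 6: on WHITE (11,5): turn R to N, flip to black, move to (10,5). |black|=4
Step 7: on WHITE (10,5): turn R to E, flip to black, move to (10,6). |black|=5
Step 8: on WHITE (10,6): turn R to S, flip to black, move to (11,6). |black|=6
Step 9: on WHITE (11,6): turn R to W, flip to black, move to (11,5). |black|=7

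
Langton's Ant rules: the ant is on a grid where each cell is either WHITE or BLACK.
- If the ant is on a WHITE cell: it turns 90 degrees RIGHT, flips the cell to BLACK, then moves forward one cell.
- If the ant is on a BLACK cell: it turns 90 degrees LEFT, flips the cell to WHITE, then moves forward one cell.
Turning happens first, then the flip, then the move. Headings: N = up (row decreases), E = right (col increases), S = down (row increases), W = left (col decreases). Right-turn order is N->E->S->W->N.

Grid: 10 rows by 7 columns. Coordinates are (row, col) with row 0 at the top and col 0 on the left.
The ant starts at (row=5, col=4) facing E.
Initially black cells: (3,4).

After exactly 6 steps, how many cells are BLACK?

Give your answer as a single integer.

Step 1: on WHITE (5,4): turn R to S, flip to black, move to (6,4). |black|=2
Step 2: on WHITE (6,4): turn R to W, flip to black, move to (6,3). |black|=3
Step 3: on WHITE (6,3): turn R to N, flip to black, move to (5,3). |black|=4
Step 4: on WHITE (5,3): turn R to E, flip to black, move to (5,4). |black|=5
Step 5: on BLACK (5,4): turn L to N, flip to white, move to (4,4). |black|=4
Step 6: on WHITE (4,4): turn R to E, flip to black, move to (4,5). |black|=5

Answer: 5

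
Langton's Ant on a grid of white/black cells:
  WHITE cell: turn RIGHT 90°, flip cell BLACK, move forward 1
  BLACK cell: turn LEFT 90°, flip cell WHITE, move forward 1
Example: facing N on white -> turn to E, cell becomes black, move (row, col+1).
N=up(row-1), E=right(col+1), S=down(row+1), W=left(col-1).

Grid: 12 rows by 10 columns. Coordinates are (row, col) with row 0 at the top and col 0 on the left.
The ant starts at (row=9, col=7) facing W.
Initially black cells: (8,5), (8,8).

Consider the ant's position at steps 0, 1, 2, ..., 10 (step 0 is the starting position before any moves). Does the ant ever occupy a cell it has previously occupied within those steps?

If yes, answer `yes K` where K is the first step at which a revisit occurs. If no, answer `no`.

Answer: yes 6

Derivation:
Step 1: on WHITE (9,7): turn R to N, flip to black, move to (8,7). |black|=3 — new cell
Step 2: on WHITE (8,7): turn R to E, flip to black, move to (8,8). |black|=4 — new cell
Step 3: on BLACK (8,8): turn L to N, flip to white, move to (7,8). |black|=3 — new cell
Step 4: on WHITE (7,8): turn R to E, flip to black, move to (7,9). |black|=4 — new cell
Step 5: on WHITE (7,9): turn R to S, flip to black, move to (8,9). |black|=5 — new cell
Step 6: on WHITE (8,9): turn R to W, flip to black, move to (8,8). |black|=6 — REVISIT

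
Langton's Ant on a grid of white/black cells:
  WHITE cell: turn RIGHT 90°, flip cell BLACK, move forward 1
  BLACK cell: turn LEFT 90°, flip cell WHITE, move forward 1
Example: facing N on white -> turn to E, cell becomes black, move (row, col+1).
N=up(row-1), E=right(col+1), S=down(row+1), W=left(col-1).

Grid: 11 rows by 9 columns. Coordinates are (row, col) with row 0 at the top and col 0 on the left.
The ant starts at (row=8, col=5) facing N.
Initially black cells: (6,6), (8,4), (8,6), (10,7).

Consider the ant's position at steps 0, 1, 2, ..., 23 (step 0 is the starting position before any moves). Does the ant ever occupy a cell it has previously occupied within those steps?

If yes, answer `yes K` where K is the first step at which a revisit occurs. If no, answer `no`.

Step 1: on WHITE (8,5): turn R to E, flip to black, move to (8,6). |black|=5 — new cell
Step 2: on BLACK (8,6): turn L to N, flip to white, move to (7,6). |black|=4 — new cell
Step 3: on WHITE (7,6): turn R to E, flip to black, move to (7,7). |black|=5 — new cell
Step 4: on WHITE (7,7): turn R to S, flip to black, move to (8,7). |black|=6 — new cell
Step 5: on WHITE (8,7): turn R to W, flip to black, move to (8,6). |black|=7 — REVISIT

Answer: yes 5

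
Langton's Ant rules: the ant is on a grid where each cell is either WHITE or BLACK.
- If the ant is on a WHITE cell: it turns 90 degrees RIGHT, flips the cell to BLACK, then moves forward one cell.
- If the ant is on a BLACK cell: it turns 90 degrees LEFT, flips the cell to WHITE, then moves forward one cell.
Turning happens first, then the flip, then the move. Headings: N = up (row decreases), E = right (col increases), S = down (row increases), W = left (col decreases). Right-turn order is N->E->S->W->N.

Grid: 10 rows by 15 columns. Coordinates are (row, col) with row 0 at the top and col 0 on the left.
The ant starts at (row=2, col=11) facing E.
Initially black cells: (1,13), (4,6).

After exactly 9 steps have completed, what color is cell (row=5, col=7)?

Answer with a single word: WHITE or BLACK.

Answer: WHITE

Derivation:
Step 1: on WHITE (2,11): turn R to S, flip to black, move to (3,11). |black|=3
Step 2: on WHITE (3,11): turn R to W, flip to black, move to (3,10). |black|=4
Step 3: on WHITE (3,10): turn R to N, flip to black, move to (2,10). |black|=5
Step 4: on WHITE (2,10): turn R to E, flip to black, move to (2,11). |black|=6
Step 5: on BLACK (2,11): turn L to N, flip to white, move to (1,11). |black|=5
Step 6: on WHITE (1,11): turn R to E, flip to black, move to (1,12). |black|=6
Step 7: on WHITE (1,12): turn R to S, flip to black, move to (2,12). |black|=7
Step 8: on WHITE (2,12): turn R to W, flip to black, move to (2,11). |black|=8
Step 9: on WHITE (2,11): turn R to N, flip to black, move to (1,11). |black|=9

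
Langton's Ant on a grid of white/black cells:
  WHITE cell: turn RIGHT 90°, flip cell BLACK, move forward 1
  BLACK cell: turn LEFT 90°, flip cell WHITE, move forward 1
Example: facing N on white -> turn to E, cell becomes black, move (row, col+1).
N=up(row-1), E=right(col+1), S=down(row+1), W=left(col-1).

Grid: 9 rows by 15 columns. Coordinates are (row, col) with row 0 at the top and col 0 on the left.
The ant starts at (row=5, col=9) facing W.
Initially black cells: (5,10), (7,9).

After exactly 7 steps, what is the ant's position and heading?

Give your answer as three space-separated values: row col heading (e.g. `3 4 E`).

Answer: 5 10 N

Derivation:
Step 1: on WHITE (5,9): turn R to N, flip to black, move to (4,9). |black|=3
Step 2: on WHITE (4,9): turn R to E, flip to black, move to (4,10). |black|=4
Step 3: on WHITE (4,10): turn R to S, flip to black, move to (5,10). |black|=5
Step 4: on BLACK (5,10): turn L to E, flip to white, move to (5,11). |black|=4
Step 5: on WHITE (5,11): turn R to S, flip to black, move to (6,11). |black|=5
Step 6: on WHITE (6,11): turn R to W, flip to black, move to (6,10). |black|=6
Step 7: on WHITE (6,10): turn R to N, flip to black, move to (5,10). |black|=7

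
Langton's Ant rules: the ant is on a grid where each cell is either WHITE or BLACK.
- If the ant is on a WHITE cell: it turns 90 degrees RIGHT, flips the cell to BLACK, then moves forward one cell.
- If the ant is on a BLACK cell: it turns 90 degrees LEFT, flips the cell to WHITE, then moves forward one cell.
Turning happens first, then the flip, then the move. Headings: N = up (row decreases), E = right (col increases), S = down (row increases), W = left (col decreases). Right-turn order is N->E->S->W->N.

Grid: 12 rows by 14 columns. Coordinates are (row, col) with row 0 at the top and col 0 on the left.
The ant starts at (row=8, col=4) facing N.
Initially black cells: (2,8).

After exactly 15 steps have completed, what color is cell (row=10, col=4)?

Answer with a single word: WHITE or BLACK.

Answer: WHITE

Derivation:
Step 1: on WHITE (8,4): turn R to E, flip to black, move to (8,5). |black|=2
Step 2: on WHITE (8,5): turn R to S, flip to black, move to (9,5). |black|=3
Step 3: on WHITE (9,5): turn R to W, flip to black, move to (9,4). |black|=4
Step 4: on WHITE (9,4): turn R to N, flip to black, move to (8,4). |black|=5
Step 5: on BLACK (8,4): turn L to W, flip to white, move to (8,3). |black|=4
Step 6: on WHITE (8,3): turn R to N, flip to black, move to (7,3). |black|=5
Step 7: on WHITE (7,3): turn R to E, flip to black, move to (7,4). |black|=6
Step 8: on WHITE (7,4): turn R to S, flip to black, move to (8,4). |black|=7
Step 9: on WHITE (8,4): turn R to W, flip to black, move to (8,3). |black|=8
Step 10: on BLACK (8,3): turn L to S, flip to white, move to (9,3). |black|=7
Step 11: on WHITE (9,3): turn R to W, flip to black, move to (9,2). |black|=8
Step 12: on WHITE (9,2): turn R to N, flip to black, move to (8,2). |black|=9
Step 13: on WHITE (8,2): turn R to E, flip to black, move to (8,3). |black|=10
Step 14: on WHITE (8,3): turn R to S, flip to black, move to (9,3). |black|=11
Step 15: on BLACK (9,3): turn L to E, flip to white, move to (9,4). |black|=10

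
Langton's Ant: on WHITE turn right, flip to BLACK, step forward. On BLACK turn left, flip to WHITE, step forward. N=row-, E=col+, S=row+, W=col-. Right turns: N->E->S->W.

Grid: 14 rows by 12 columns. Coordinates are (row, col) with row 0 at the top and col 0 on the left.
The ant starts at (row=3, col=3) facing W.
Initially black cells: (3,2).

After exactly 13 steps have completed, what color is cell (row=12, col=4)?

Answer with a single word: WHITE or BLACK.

Step 1: on WHITE (3,3): turn R to N, flip to black, move to (2,3). |black|=2
Step 2: on WHITE (2,3): turn R to E, flip to black, move to (2,4). |black|=3
Step 3: on WHITE (2,4): turn R to S, flip to black, move to (3,4). |black|=4
Step 4: on WHITE (3,4): turn R to W, flip to black, move to (3,3). |black|=5
Step 5: on BLACK (3,3): turn L to S, flip to white, move to (4,3). |black|=4
Step 6: on WHITE (4,3): turn R to W, flip to black, move to (4,2). |black|=5
Step 7: on WHITE (4,2): turn R to N, flip to black, move to (3,2). |black|=6
Step 8: on BLACK (3,2): turn L to W, flip to white, move to (3,1). |black|=5
Step 9: on WHITE (3,1): turn R to N, flip to black, move to (2,1). |black|=6
Step 10: on WHITE (2,1): turn R to E, flip to black, move to (2,2). |black|=7
Step 11: on WHITE (2,2): turn R to S, flip to black, move to (3,2). |black|=8
Step 12: on WHITE (3,2): turn R to W, flip to black, move to (3,1). |black|=9
Step 13: on BLACK (3,1): turn L to S, flip to white, move to (4,1). |black|=8

Answer: WHITE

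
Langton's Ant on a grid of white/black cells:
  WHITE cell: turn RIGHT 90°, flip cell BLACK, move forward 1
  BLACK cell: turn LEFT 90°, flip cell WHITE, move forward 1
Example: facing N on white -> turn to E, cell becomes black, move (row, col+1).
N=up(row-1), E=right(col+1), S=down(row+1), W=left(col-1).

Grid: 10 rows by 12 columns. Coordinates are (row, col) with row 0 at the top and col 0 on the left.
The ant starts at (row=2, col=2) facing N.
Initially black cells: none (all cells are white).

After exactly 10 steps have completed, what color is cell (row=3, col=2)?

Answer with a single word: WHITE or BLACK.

Step 1: on WHITE (2,2): turn R to E, flip to black, move to (2,3). |black|=1
Step 2: on WHITE (2,3): turn R to S, flip to black, move to (3,3). |black|=2
Step 3: on WHITE (3,3): turn R to W, flip to black, move to (3,2). |black|=3
Step 4: on WHITE (3,2): turn R to N, flip to black, move to (2,2). |black|=4
Step 5: on BLACK (2,2): turn L to W, flip to white, move to (2,1). |black|=3
Step 6: on WHITE (2,1): turn R to N, flip to black, move to (1,1). |black|=4
Step 7: on WHITE (1,1): turn R to E, flip to black, move to (1,2). |black|=5
Step 8: on WHITE (1,2): turn R to S, flip to black, move to (2,2). |black|=6
Step 9: on WHITE (2,2): turn R to W, flip to black, move to (2,1). |black|=7
Step 10: on BLACK (2,1): turn L to S, flip to white, move to (3,1). |black|=6

Answer: BLACK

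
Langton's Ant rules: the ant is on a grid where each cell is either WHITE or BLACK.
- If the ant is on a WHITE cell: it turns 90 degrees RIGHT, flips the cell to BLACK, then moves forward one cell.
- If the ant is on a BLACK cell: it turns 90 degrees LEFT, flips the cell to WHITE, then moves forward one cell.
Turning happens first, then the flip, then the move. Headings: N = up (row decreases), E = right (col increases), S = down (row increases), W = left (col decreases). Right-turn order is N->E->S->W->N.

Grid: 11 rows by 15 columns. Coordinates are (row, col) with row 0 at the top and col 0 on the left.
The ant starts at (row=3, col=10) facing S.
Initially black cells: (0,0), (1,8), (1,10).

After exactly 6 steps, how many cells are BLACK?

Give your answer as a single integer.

Answer: 7

Derivation:
Step 1: on WHITE (3,10): turn R to W, flip to black, move to (3,9). |black|=4
Step 2: on WHITE (3,9): turn R to N, flip to black, move to (2,9). |black|=5
Step 3: on WHITE (2,9): turn R to E, flip to black, move to (2,10). |black|=6
Step 4: on WHITE (2,10): turn R to S, flip to black, move to (3,10). |black|=7
Step 5: on BLACK (3,10): turn L to E, flip to white, move to (3,11). |black|=6
Step 6: on WHITE (3,11): turn R to S, flip to black, move to (4,11). |black|=7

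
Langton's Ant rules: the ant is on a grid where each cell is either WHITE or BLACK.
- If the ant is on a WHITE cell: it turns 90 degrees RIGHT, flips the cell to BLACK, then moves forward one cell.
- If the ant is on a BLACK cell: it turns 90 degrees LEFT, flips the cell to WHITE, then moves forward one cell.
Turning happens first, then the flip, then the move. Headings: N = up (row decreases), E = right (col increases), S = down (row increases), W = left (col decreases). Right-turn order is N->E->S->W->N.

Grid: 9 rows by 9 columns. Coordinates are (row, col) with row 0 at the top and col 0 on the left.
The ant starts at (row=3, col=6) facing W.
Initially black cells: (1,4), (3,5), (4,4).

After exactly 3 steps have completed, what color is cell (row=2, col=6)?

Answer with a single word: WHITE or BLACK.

Step 1: on WHITE (3,6): turn R to N, flip to black, move to (2,6). |black|=4
Step 2: on WHITE (2,6): turn R to E, flip to black, move to (2,7). |black|=5
Step 3: on WHITE (2,7): turn R to S, flip to black, move to (3,7). |black|=6

Answer: BLACK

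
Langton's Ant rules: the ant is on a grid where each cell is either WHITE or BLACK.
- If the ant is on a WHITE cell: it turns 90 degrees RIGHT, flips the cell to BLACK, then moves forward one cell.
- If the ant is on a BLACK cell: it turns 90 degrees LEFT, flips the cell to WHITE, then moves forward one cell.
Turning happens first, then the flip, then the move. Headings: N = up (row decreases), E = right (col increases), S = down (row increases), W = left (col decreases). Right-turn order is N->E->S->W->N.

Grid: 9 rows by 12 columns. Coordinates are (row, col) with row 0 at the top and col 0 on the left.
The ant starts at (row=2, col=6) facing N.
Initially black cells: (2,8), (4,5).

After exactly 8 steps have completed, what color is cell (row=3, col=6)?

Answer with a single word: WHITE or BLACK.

Step 1: on WHITE (2,6): turn R to E, flip to black, move to (2,7). |black|=3
Step 2: on WHITE (2,7): turn R to S, flip to black, move to (3,7). |black|=4
Step 3: on WHITE (3,7): turn R to W, flip to black, move to (3,6). |black|=5
Step 4: on WHITE (3,6): turn R to N, flip to black, move to (2,6). |black|=6
Step 5: on BLACK (2,6): turn L to W, flip to white, move to (2,5). |black|=5
Step 6: on WHITE (2,5): turn R to N, flip to black, move to (1,5). |black|=6
Step 7: on WHITE (1,5): turn R to E, flip to black, move to (1,6). |black|=7
Step 8: on WHITE (1,6): turn R to S, flip to black, move to (2,6). |black|=8

Answer: BLACK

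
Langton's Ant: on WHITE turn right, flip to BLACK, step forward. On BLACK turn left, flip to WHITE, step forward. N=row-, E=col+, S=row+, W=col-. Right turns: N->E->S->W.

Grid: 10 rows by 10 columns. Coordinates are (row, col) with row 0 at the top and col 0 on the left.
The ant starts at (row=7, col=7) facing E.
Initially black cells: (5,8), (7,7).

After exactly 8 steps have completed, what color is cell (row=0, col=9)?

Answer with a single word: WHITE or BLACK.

Answer: WHITE

Derivation:
Step 1: on BLACK (7,7): turn L to N, flip to white, move to (6,7). |black|=1
Step 2: on WHITE (6,7): turn R to E, flip to black, move to (6,8). |black|=2
Step 3: on WHITE (6,8): turn R to S, flip to black, move to (7,8). |black|=3
Step 4: on WHITE (7,8): turn R to W, flip to black, move to (7,7). |black|=4
Step 5: on WHITE (7,7): turn R to N, flip to black, move to (6,7). |black|=5
Step 6: on BLACK (6,7): turn L to W, flip to white, move to (6,6). |black|=4
Step 7: on WHITE (6,6): turn R to N, flip to black, move to (5,6). |black|=5
Step 8: on WHITE (5,6): turn R to E, flip to black, move to (5,7). |black|=6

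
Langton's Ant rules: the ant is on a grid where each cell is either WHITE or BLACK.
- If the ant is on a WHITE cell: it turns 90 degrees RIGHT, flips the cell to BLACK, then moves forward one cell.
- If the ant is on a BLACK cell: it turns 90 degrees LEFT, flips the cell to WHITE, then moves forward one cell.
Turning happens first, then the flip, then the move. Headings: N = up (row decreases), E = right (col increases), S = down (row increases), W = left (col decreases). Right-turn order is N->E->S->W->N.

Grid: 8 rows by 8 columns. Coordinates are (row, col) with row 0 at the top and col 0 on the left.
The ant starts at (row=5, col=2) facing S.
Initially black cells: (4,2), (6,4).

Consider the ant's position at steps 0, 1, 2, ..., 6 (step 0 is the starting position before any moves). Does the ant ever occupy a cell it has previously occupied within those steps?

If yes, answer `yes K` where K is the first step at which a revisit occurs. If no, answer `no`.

Answer: no

Derivation:
Step 1: on WHITE (5,2): turn R to W, flip to black, move to (5,1). |black|=3 — new cell
Step 2: on WHITE (5,1): turn R to N, flip to black, move to (4,1). |black|=4 — new cell
Step 3: on WHITE (4,1): turn R to E, flip to black, move to (4,2). |black|=5 — new cell
Step 4: on BLACK (4,2): turn L to N, flip to white, move to (3,2). |black|=4 — new cell
Step 5: on WHITE (3,2): turn R to E, flip to black, move to (3,3). |black|=5 — new cell
Step 6: on WHITE (3,3): turn R to S, flip to black, move to (4,3). |black|=6 — new cell
No revisit within 6 steps.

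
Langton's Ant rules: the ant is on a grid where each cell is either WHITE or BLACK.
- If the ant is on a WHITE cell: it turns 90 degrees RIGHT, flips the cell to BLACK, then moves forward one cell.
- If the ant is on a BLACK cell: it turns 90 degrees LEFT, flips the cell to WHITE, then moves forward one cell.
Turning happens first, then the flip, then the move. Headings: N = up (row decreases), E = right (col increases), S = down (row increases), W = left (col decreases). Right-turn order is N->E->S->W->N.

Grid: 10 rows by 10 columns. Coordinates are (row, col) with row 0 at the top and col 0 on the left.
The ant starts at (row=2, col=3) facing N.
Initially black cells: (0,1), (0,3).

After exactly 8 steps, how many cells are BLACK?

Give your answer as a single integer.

Step 1: on WHITE (2,3): turn R to E, flip to black, move to (2,4). |black|=3
Step 2: on WHITE (2,4): turn R to S, flip to black, move to (3,4). |black|=4
Step 3: on WHITE (3,4): turn R to W, flip to black, move to (3,3). |black|=5
Step 4: on WHITE (3,3): turn R to N, flip to black, move to (2,3). |black|=6
Step 5: on BLACK (2,3): turn L to W, flip to white, move to (2,2). |black|=5
Step 6: on WHITE (2,2): turn R to N, flip to black, move to (1,2). |black|=6
Step 7: on WHITE (1,2): turn R to E, flip to black, move to (1,3). |black|=7
Step 8: on WHITE (1,3): turn R to S, flip to black, move to (2,3). |black|=8

Answer: 8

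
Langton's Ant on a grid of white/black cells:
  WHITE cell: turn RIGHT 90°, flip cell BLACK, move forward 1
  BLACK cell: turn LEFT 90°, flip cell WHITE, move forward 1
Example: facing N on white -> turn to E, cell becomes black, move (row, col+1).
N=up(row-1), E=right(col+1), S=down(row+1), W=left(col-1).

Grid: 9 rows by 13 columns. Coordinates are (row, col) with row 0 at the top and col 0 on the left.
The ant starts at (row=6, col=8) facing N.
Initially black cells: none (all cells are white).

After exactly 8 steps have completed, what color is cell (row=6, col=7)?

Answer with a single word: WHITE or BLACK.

Answer: BLACK

Derivation:
Step 1: on WHITE (6,8): turn R to E, flip to black, move to (6,9). |black|=1
Step 2: on WHITE (6,9): turn R to S, flip to black, move to (7,9). |black|=2
Step 3: on WHITE (7,9): turn R to W, flip to black, move to (7,8). |black|=3
Step 4: on WHITE (7,8): turn R to N, flip to black, move to (6,8). |black|=4
Step 5: on BLACK (6,8): turn L to W, flip to white, move to (6,7). |black|=3
Step 6: on WHITE (6,7): turn R to N, flip to black, move to (5,7). |black|=4
Step 7: on WHITE (5,7): turn R to E, flip to black, move to (5,8). |black|=5
Step 8: on WHITE (5,8): turn R to S, flip to black, move to (6,8). |black|=6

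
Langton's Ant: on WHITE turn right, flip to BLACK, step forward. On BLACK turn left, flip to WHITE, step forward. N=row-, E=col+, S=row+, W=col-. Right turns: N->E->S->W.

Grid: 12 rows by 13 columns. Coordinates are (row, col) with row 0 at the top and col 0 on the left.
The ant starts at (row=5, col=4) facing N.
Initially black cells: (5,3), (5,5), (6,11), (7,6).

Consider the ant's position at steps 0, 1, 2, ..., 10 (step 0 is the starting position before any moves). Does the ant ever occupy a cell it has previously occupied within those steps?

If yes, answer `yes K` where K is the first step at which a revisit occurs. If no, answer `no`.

Answer: yes 5

Derivation:
Step 1: on WHITE (5,4): turn R to E, flip to black, move to (5,5). |black|=5 — new cell
Step 2: on BLACK (5,5): turn L to N, flip to white, move to (4,5). |black|=4 — new cell
Step 3: on WHITE (4,5): turn R to E, flip to black, move to (4,6). |black|=5 — new cell
Step 4: on WHITE (4,6): turn R to S, flip to black, move to (5,6). |black|=6 — new cell
Step 5: on WHITE (5,6): turn R to W, flip to black, move to (5,5). |black|=7 — REVISIT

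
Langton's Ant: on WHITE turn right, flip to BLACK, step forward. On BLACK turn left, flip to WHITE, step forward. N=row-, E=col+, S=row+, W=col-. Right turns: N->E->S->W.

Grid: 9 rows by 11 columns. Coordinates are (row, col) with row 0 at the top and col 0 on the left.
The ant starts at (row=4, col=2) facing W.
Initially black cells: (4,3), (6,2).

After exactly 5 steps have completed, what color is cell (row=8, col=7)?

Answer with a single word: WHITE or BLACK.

Step 1: on WHITE (4,2): turn R to N, flip to black, move to (3,2). |black|=3
Step 2: on WHITE (3,2): turn R to E, flip to black, move to (3,3). |black|=4
Step 3: on WHITE (3,3): turn R to S, flip to black, move to (4,3). |black|=5
Step 4: on BLACK (4,3): turn L to E, flip to white, move to (4,4). |black|=4
Step 5: on WHITE (4,4): turn R to S, flip to black, move to (5,4). |black|=5

Answer: WHITE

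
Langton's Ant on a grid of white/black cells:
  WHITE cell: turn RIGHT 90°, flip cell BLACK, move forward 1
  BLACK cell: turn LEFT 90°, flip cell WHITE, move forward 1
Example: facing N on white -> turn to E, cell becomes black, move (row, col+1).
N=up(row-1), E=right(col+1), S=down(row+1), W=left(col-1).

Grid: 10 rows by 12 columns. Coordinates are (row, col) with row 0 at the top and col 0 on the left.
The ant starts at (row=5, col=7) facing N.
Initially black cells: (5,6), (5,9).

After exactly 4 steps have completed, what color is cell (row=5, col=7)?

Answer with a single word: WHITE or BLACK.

Answer: BLACK

Derivation:
Step 1: on WHITE (5,7): turn R to E, flip to black, move to (5,8). |black|=3
Step 2: on WHITE (5,8): turn R to S, flip to black, move to (6,8). |black|=4
Step 3: on WHITE (6,8): turn R to W, flip to black, move to (6,7). |black|=5
Step 4: on WHITE (6,7): turn R to N, flip to black, move to (5,7). |black|=6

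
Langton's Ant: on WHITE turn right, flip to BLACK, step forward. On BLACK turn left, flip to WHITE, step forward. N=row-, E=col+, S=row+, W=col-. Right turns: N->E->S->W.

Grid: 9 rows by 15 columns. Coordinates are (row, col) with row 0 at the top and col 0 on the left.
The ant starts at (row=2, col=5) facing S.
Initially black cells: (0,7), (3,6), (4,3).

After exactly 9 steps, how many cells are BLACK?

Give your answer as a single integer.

Answer: 8

Derivation:
Step 1: on WHITE (2,5): turn R to W, flip to black, move to (2,4). |black|=4
Step 2: on WHITE (2,4): turn R to N, flip to black, move to (1,4). |black|=5
Step 3: on WHITE (1,4): turn R to E, flip to black, move to (1,5). |black|=6
Step 4: on WHITE (1,5): turn R to S, flip to black, move to (2,5). |black|=7
Step 5: on BLACK (2,5): turn L to E, flip to white, move to (2,6). |black|=6
Step 6: on WHITE (2,6): turn R to S, flip to black, move to (3,6). |black|=7
Step 7: on BLACK (3,6): turn L to E, flip to white, move to (3,7). |black|=6
Step 8: on WHITE (3,7): turn R to S, flip to black, move to (4,7). |black|=7
Step 9: on WHITE (4,7): turn R to W, flip to black, move to (4,6). |black|=8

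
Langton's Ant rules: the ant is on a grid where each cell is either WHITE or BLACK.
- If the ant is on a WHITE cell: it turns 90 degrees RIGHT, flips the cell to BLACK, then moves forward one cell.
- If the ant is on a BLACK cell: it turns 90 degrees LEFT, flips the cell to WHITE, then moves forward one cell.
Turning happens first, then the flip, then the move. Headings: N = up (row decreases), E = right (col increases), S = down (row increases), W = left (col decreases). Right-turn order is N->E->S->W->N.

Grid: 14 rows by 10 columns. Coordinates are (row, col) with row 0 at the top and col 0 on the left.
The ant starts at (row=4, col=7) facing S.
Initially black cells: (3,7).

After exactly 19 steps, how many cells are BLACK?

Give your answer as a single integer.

Step 1: on WHITE (4,7): turn R to W, flip to black, move to (4,6). |black|=2
Step 2: on WHITE (4,6): turn R to N, flip to black, move to (3,6). |black|=3
Step 3: on WHITE (3,6): turn R to E, flip to black, move to (3,7). |black|=4
Step 4: on BLACK (3,7): turn L to N, flip to white, move to (2,7). |black|=3
Step 5: on WHITE (2,7): turn R to E, flip to black, move to (2,8). |black|=4
Step 6: on WHITE (2,8): turn R to S, flip to black, move to (3,8). |black|=5
Step 7: on WHITE (3,8): turn R to W, flip to black, move to (3,7). |black|=6
Step 8: on WHITE (3,7): turn R to N, flip to black, move to (2,7). |black|=7
Step 9: on BLACK (2,7): turn L to W, flip to white, move to (2,6). |black|=6
Step 10: on WHITE (2,6): turn R to N, flip to black, move to (1,6). |black|=7
Step 11: on WHITE (1,6): turn R to E, flip to black, move to (1,7). |black|=8
Step 12: on WHITE (1,7): turn R to S, flip to black, move to (2,7). |black|=9
Step 13: on WHITE (2,7): turn R to W, flip to black, move to (2,6). |black|=10
Step 14: on BLACK (2,6): turn L to S, flip to white, move to (3,6). |black|=9
Step 15: on BLACK (3,6): turn L to E, flip to white, move to (3,7). |black|=8
Step 16: on BLACK (3,7): turn L to N, flip to white, move to (2,7). |black|=7
Step 17: on BLACK (2,7): turn L to W, flip to white, move to (2,6). |black|=6
Step 18: on WHITE (2,6): turn R to N, flip to black, move to (1,6). |black|=7
Step 19: on BLACK (1,6): turn L to W, flip to white, move to (1,5). |black|=6

Answer: 6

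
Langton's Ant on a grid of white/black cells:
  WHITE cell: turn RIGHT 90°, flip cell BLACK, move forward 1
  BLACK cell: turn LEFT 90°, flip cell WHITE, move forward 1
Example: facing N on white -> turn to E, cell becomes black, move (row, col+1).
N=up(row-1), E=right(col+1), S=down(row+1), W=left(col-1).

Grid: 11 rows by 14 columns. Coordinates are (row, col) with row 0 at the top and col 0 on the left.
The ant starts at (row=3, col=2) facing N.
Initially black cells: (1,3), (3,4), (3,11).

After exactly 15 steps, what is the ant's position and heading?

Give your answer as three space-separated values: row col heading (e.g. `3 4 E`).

Step 1: on WHITE (3,2): turn R to E, flip to black, move to (3,3). |black|=4
Step 2: on WHITE (3,3): turn R to S, flip to black, move to (4,3). |black|=5
Step 3: on WHITE (4,3): turn R to W, flip to black, move to (4,2). |black|=6
Step 4: on WHITE (4,2): turn R to N, flip to black, move to (3,2). |black|=7
Step 5: on BLACK (3,2): turn L to W, flip to white, move to (3,1). |black|=6
Step 6: on WHITE (3,1): turn R to N, flip to black, move to (2,1). |black|=7
Step 7: on WHITE (2,1): turn R to E, flip to black, move to (2,2). |black|=8
Step 8: on WHITE (2,2): turn R to S, flip to black, move to (3,2). |black|=9
Step 9: on WHITE (3,2): turn R to W, flip to black, move to (3,1). |black|=10
Step 10: on BLACK (3,1): turn L to S, flip to white, move to (4,1). |black|=9
Step 11: on WHITE (4,1): turn R to W, flip to black, move to (4,0). |black|=10
Step 12: on WHITE (4,0): turn R to N, flip to black, move to (3,0). |black|=11
Step 13: on WHITE (3,0): turn R to E, flip to black, move to (3,1). |black|=12
Step 14: on WHITE (3,1): turn R to S, flip to black, move to (4,1). |black|=13
Step 15: on BLACK (4,1): turn L to E, flip to white, move to (4,2). |black|=12

Answer: 4 2 E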